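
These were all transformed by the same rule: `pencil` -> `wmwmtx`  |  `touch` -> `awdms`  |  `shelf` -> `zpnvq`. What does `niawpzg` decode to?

Letter i (0-indexed) is shifted by i+7, so successive shifts are 7, 8, 9, ….
Decoding niawpzg: n−7=g, i−8=a, a−9=r, w−10=m, p−11=e, z−12=n, g−13=t.

garment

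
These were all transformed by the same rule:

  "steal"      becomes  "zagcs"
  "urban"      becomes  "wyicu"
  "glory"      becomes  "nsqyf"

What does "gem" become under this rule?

The shift depends on letter class: consonant s→z is +7, but vowel e→g is +2. The rule splits by letter class: vowels +2, consonants +7.
For gem: g(cons)+7=n, e(vowel)+2=g, m(cons)+7=t.

ngt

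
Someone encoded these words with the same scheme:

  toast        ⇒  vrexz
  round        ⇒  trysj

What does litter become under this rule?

nlxyky

The shift increases by 1 at each position, starting from +2: 2, 3, 4, ….
For litter: l+2=n, i+3=l, t+4=x, t+5=y, e+6=k, r+7=y.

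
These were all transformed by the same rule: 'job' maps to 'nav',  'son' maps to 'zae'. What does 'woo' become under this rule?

Read the word backwards and shift each letter +12.
On woo: reverse → oow; then shift: o+12=a, o+12=a, w+12=i.

aai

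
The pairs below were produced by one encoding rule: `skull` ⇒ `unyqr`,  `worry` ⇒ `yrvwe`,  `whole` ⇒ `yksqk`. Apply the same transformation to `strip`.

uwvnv

The shift increases by 1 at each position, starting from +2: 2, 3, 4, ….
Applying it to strip: s+2=u, t+3=w, r+4=v, i+5=n, p+6=v.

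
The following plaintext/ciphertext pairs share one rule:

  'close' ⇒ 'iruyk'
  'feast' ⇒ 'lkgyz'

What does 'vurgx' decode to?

Compare letters: c→i is +6, l→r is +6, o→u is +6 — a constant shift. Each letter is shifted forward by 6 in the alphabet (a Caesar shift of +6).
Reversing it on vurgx: v−6=p, u−6=o, r−6=l, g−6=a, x−6=r.

polar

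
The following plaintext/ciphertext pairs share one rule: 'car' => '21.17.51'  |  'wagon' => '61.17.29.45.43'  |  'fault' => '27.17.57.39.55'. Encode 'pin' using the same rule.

47.33.43

The formula is n = 2×(alphabet index, a=1) + 15.
For pin: p=16→47, i=9→33, n=14→43.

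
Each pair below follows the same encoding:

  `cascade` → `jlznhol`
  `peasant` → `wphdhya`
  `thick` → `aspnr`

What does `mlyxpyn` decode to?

Shifts by position in cascade: pos 0: c→j (+7), pos 1: a→l (+11), pos 2: s→z (+7), pos 3: c→n (+11) — repeating every 2. The shifts repeat in a cycle of length 2: positions 0,1,… shift by +7, +11, then the pattern repeats.
Decoding mlyxpyn: m−7=f, l−11=a, y−7=r, x−11=m, p−7=i, y−11=n, n−7=g.

farming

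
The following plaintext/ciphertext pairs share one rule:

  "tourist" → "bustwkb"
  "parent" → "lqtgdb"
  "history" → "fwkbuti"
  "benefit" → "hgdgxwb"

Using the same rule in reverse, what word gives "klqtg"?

t(19)→b(1) and o(14)→u(20) fit y≡17x+16 (mod 26); the inverse of 17 mod 26 is 23. Each letter's alphabet position (a=0..z=25) is mapped through 17·x+16 mod 26 — an affine cipher.
Decoding klqtg: k(10)→23·(10−16)≡18=s; l(11)→23·(11−16)≡15=p; q(16)→23·(16−16)≡0=a; t(19)→23·(19−16)≡17=r; g(6)→23·(6−16)≡4=e (all mod 26).

spare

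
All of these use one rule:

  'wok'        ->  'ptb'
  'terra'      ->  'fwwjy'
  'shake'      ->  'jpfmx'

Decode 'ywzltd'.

yogurt

Read the word backwards and shift each letter +5.
Reversing it on ywzltd: shift back: y−5=t, w−5=r, z−5=u, l−5=g, t−5=o, d−5=y → trugoy; then reverse → yogurt.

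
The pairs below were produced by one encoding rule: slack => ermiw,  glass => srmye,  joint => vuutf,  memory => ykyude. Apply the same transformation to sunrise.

eazxuyq

Shifts by position in slack: pos 0: s→e (+12), pos 1: l→r (+6), pos 2: a→m (+12), pos 3: c→i (+6) — repeating every 2. The shifts repeat in a cycle of length 2: positions 0,1,… shift by +12, +6, then the pattern repeats.
For sunrise: s+12=e, u+6=a, n+12=z, r+6=x, i+12=u, s+6=y, e+12=q.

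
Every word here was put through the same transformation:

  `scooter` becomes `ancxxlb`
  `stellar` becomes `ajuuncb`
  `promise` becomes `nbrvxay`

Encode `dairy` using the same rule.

harjm

The output letters match the input read backwards, each shifted +9: scooter reversed is retoocs. The word is reversed, then every letter is shifted forward by 9.
Applying it to dairy: reverse → yriad; then shift: y+9=h, r+9=a, i+9=r, a+9=j, d+9=m.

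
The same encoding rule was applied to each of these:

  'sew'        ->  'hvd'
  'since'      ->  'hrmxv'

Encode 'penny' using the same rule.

kvmmb

Each pair mirrors across the alphabet (s↔h, e↔v, w↔d): positions sum to 25. Each letter is replaced by its mirror in the alphabet: a↔z, b↔y, c↔x, and so on (the Atbash cipher).
On penny: p↔k, e↔v, n↔m, n↔m, y↔b.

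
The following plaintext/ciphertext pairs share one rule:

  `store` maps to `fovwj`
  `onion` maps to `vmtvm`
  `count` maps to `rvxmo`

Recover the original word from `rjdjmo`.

cement

Each letter's alphabet position (a=0..z=25) is mapped through 9·x+25 mod 26 — an affine cipher.
Undoing it on rjdjmo: r(17)→3·(17−25)≡2=c; j(9)→3·(9−25)≡4=e; d(3)→3·(3−25)≡12=m; j(9)→3·(9−25)≡4=e; m(12)→3·(12−25)≡13=n; o(14)→3·(14−25)≡19=t (all mod 26).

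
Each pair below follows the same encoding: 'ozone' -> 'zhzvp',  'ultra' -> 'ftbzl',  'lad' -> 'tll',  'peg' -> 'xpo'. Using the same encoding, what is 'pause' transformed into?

The shift depends on letter class: consonant z→h is +8, but vowel o→z is +11. The rule splits by letter class: vowels +11, consonants +8.
Applying it to pause: p(cons)+8=x, a(vowel)+11=l, u(vowel)+11=f, s(cons)+8=a, e(vowel)+11=p.

xlfap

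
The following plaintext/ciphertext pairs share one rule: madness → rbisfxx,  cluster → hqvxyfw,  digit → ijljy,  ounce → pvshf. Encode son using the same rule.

xps

Vowels shift forward by 1 and consonants shift forward by 5.
On son: s(cons)+5=x, o(vowel)+1=p, n(cons)+5=s.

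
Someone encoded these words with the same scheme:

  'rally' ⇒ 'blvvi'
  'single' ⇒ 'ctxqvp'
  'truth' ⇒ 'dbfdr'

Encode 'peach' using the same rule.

zplmr

The shift depends on letter class: consonant r→b is +10, but vowel a→l is +11. The rule splits by letter class: vowels +11, consonants +10.
On peach: p(cons)+10=z, e(vowel)+11=p, a(vowel)+11=l, c(cons)+10=m, h(cons)+10=r.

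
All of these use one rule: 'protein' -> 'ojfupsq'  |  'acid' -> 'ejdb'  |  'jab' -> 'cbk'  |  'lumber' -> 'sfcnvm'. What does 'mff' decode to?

eel

The output letters match the input read backwards, each shifted +1: protein reversed is nietorp. Two steps: reverse the string, then apply a Caesar shift of +1.
Decoding mff: shift back: m−1=l, f−1=e, f−1=e → lee; then reverse → eel.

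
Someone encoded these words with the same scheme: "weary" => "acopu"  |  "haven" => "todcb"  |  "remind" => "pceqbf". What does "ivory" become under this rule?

This is an affine cipher: with a=0,…,z=25, each position x becomes (23x+14) mod 26.
Applying it to ivory: i(8)→23·8+14≡16=q; v(21)→23·21+14≡3=d; o(14)→23·14+14≡24=y; r(17)→23·17+14≡15=p; y(24)→23·24+14≡20=u (all mod 26).

qdypu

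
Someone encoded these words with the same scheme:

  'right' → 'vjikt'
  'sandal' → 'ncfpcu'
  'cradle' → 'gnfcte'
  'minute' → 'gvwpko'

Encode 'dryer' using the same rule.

tgatf

The output letters match the input read backwards, each shifted +2: right reversed is thgir. The word is reversed, then every letter is shifted forward by 2.
On dryer: reverse → reyrd; then shift: r+2=t, e+2=g, y+2=a, r+2=t, d+2=f.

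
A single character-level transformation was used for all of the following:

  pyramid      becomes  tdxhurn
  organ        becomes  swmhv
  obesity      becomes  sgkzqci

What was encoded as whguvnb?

In pyramid: p→t is +4, y→d is +5, r→x is +6, a→h is +7 — the shift increases by 1 each position. The shift increases by 1 at each position, starting from +4: 4, 5, 6, ….
Undoing it on whguvnb: w−4=s, h−5=c, g−6=a, u−7=n, v−8=n, n−9=e, b−10=r.

scanner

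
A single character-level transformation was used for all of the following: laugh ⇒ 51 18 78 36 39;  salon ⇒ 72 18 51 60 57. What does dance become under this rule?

27 18 57 24 30

l(#12)→51 and a(#1)→18: differences scale by 3, so n = 3·pos + 15. With a=1..z=26, the number is 3·pos + 15.
Applying it to dance: d=4→27, a=1→18, n=14→57, c=3→24, e=5→30.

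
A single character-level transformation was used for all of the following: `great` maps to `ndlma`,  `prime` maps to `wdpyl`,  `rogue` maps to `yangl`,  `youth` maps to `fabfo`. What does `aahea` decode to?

toast

Shifts by position in great: pos 0: g→n (+7), pos 1: r→d (+12), pos 2: e→l (+7), pos 3: a→m (+12) — repeating every 2. It's a Vigenère-style cipher with numeric key [7,12]: position i shifts by key[i mod 2].
Reversing it on aahea: a−7=t, a−12=o, h−7=a, e−12=s, a−7=t.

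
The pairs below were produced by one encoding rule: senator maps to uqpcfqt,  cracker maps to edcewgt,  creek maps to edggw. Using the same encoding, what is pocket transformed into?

raemqv

Shifts by position in senator: pos 0: s→u (+2), pos 1: e→q (+12), pos 2: n→p (+2), pos 3: a→c (+2), pos 4: t→f (+12), pos 5: o→q (+2) — repeating every 3. The shifts repeat in a cycle of length 3: positions 0,1,… shift by +2, +12, +2, then the pattern repeats.
On pocket: p+2=r, o+12=a, c+2=e, k+2=m, e+12=q, t+2=v.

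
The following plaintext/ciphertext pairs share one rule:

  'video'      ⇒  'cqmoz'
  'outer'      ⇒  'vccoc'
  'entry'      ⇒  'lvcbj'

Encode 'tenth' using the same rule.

In video: v→c is +7, i→q is +8, d→m is +9, e→o is +10 — the shift increases by 1 each position. The shift increases by 1 at each position, starting from +7: 7, 8, 9, ….
For tenth: t+7=a, e+8=m, n+9=w, t+10=d, h+11=s.

amwds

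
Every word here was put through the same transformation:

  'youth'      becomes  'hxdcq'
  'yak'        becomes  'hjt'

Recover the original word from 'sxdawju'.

Compare letters: y→h is +9, o→x is +9, u→d is +9 — a constant shift. Each letter is shifted forward by 9 in the alphabet (a Caesar shift of +9).
Undoing it on sxdawju: s−9=j, x−9=o, d−9=u, a−9=r, w−9=n, j−9=a, u−9=l.

journal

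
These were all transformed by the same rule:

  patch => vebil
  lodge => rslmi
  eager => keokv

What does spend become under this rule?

Shifts by position in patch: pos 0: p→v (+6), pos 1: a→e (+4), pos 2: t→b (+8), pos 3: c→i (+6), pos 4: h→l (+4) — repeating every 3. The shifts repeat in a cycle of length 3: positions 0,1,… shift by +6, +4, +8, then the pattern repeats.
On spend: s+6=y, p+4=t, e+8=m, n+6=t, d+4=h.

ytmth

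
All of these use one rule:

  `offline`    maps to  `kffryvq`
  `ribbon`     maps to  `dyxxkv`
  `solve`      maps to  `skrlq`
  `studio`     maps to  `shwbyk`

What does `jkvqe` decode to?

Treating letters as 0–25, the rule is x ↦ 15x + 8 (mod 26).
Undoing it on jkvqe: j(9)→7·(9−8)≡7=h; k(10)→7·(10−8)≡14=o; v(21)→7·(21−8)≡13=n; q(16)→7·(16−8)≡4=e; e(4)→7·(4−8)≡24=y (all mod 26).

honey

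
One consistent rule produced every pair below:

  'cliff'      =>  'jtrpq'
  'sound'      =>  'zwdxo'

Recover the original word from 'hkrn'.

acid

The shift increases by 1 at each position, starting from +7: 7, 8, 9, ….
Undoing it on hkrn: h−7=a, k−8=c, r−9=i, n−10=d.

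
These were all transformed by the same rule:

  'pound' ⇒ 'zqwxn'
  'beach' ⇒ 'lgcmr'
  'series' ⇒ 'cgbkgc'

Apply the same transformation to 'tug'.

The shift depends on letter class: consonant p→z is +10, but vowel o→q is +2. The rule splits by letter class: vowels +2, consonants +10.
On tug: t(cons)+10=d, u(vowel)+2=w, g(cons)+10=q.

dwq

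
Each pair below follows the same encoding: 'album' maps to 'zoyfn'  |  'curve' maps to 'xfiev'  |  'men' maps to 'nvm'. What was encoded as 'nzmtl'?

Each pair mirrors across the alphabet (a↔z, l↔o, b↔y): positions sum to 25. Letters are reflected about the middle of the alphabet (position → 25−position): Atbash.
Decoding nzmtl: n↔m, z↔a, m↔n, t↔g, l↔o.

mango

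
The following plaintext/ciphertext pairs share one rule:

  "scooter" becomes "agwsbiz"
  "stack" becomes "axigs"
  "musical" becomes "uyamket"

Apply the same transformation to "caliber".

ketmjiz

Shifts by position in scooter: pos 0: s→a (+8), pos 1: c→g (+4), pos 2: o→w (+8), pos 3: o→s (+4) — repeating every 2. It's a Vigenère-style cipher with numeric key [8,4]: position i shifts by key[i mod 2].
For caliber: c+8=k, a+4=e, l+8=t, i+4=m, b+8=j, e+4=i, r+8=z.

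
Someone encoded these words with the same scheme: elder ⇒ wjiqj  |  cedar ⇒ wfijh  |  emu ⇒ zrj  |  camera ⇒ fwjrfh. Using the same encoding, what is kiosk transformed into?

The output letters match the input read backwards, each shifted +5: elder reversed is redle. Read the word backwards and shift each letter +5.
On kiosk: reverse → ksoik; then shift: k+5=p, s+5=x, o+5=t, i+5=n, k+5=p.

pxtnp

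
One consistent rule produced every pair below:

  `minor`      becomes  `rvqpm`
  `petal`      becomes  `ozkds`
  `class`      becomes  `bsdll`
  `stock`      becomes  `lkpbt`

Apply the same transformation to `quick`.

njvbt

Treating letters as 0–25, the rule is x ↦ 25x + 3 (mod 26).
On quick: q(16)→25·16+3≡13=n; u(20)→25·20+3≡9=j; i(8)→25·8+3≡21=v; c(2)→25·2+3≡1=b; k(10)→25·10+3≡19=t (all mod 26).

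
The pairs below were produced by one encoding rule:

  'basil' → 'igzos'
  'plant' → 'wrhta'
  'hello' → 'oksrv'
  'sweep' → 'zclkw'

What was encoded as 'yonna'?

Shifts by position in basil: pos 0: b→i (+7), pos 1: a→g (+6), pos 2: s→z (+7), pos 3: i→o (+6) — repeating every 2. The shifts repeat in a cycle of length 2: positions 0,1,… shift by +7, +6, then the pattern repeats.
Reversing it on yonna: y−7=r, o−6=i, n−7=g, n−6=h, a−7=t.

right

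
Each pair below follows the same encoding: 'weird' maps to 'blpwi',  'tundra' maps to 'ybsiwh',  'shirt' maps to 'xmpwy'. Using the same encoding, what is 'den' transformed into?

Vowels shift forward by 7 and consonants shift forward by 5.
On den: d(cons)+5=i, e(vowel)+7=l, n(cons)+5=s.

ils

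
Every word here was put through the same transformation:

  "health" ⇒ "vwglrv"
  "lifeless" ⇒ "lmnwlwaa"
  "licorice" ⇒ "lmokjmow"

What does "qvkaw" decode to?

This is an affine cipher: with a=0,…,z=25, each position x becomes (17x+6) mod 26.
Reversing it on qvkaw: q(16)→23·(16−6)≡22=w; v(21)→23·(21−6)≡7=h; k(10)→23·(10−6)≡14=o; a(0)→23·(0−6)≡18=s; w(22)→23·(22−6)≡4=e (all mod 26).

whose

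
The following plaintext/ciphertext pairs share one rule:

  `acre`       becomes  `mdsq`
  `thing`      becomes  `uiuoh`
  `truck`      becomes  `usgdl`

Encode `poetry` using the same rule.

The rule splits by letter class: vowels +12, consonants +1.
On poetry: p(cons)+1=q, o(vowel)+12=a, e(vowel)+12=q, t(cons)+1=u, r(cons)+1=s, y(cons)+1=z.

qaqusz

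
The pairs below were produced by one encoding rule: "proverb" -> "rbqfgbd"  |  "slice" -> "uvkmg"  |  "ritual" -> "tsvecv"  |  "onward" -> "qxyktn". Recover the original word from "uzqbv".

sport

It's a Vigenère-style cipher with numeric key [2,10]: position i shifts by key[i mod 2].
Undoing it on uzqbv: u−2=s, z−10=p, q−2=o, b−10=r, v−2=t.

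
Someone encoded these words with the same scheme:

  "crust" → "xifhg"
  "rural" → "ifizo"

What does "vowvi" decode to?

Each pair mirrors across the alphabet (c↔x, r↔i, u↔f): positions sum to 25. Letters are reflected about the middle of the alphabet (position → 25−position): Atbash.
Undoing it on vowvi: v↔e, o↔l, w↔d, v↔e, i↔r.

elder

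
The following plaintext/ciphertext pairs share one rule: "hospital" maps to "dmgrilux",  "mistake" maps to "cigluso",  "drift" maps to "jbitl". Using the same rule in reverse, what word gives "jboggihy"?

This is an affine cipher: with a=0,…,z=25, each position x becomes (5x+20) mod 26.
Reversing it on jboggihy: j(9)→21·(9−20)≡3=d; b(1)→21·(1−20)≡17=r; o(14)→21·(14−20)≡4=e; g(6)→21·(6−20)≡18=s; g(6)→21·(6−20)≡18=s; i(8)→21·(8−20)≡8=i; h(7)→21·(7−20)≡13=n; y(24)→21·(24−20)≡6=g (all mod 26).

dressing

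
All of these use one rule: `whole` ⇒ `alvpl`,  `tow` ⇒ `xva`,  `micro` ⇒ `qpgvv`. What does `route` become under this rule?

The shift depends on letter class: consonant w→a is +4, but vowel o→v is +7. The rule splits by letter class: vowels +7, consonants +4.
For route: r(cons)+4=v, o(vowel)+7=v, u(vowel)+7=b, t(cons)+4=x, e(vowel)+7=l.

vvbxl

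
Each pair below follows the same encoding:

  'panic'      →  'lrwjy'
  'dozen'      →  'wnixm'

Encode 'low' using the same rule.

fxu

The output letters match the input read backwards, each shifted +9: panic reversed is cinap. The word is reversed, then every letter is shifted forward by 9.
For low: reverse → wol; then shift: w+9=f, o+9=x, l+9=u.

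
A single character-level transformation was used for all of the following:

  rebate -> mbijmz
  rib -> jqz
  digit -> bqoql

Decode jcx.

The word is reversed, then every letter is shifted forward by 8.
Reversing it on jcx: shift back: j−8=b, c−8=u, x−8=p → bup; then reverse → pub.

pub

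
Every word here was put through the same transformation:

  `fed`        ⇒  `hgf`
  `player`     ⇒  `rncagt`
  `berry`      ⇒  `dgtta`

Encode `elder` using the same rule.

Compare letters: f→h is +2, e→g is +2, d→f is +2 — a constant shift. Each letter is shifted forward by 2 in the alphabet (a Caesar shift of +2).
For elder: e+2=g, l+2=n, d+2=f, e+2=g, r+2=t.

gnfgt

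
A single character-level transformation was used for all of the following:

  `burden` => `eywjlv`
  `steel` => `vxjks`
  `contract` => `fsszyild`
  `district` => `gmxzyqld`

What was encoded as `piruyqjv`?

In burden: b→e is +3, u→y is +4, r→w is +5, d→j is +6 — the shift increases by 1 each position. Each letter shifts forward by (position + 3), i.e. 3, 4, 5, … — the shift grows by one for each successive letter.
Reversing it on piruyqjv: p−3=m, i−4=e, r−5=m, u−6=o, y−7=r, q−8=i, j−9=a, v−10=l.

memorial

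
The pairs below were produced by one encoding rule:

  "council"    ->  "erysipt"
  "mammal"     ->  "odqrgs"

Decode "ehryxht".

Letter i (0-indexed) is shifted by i+2, so successive shifts are 2, 3, 4, ….
Reversing it on ehryxht: e−2=c, h−3=e, r−4=n, y−5=t, x−6=r, h−7=a, t−8=l.

central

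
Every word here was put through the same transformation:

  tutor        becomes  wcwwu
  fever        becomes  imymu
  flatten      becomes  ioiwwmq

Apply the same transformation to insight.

qqvqjkw

Vowels shift forward by 8 and consonants shift forward by 3.
On insight: i(vowel)+8=q, n(cons)+3=q, s(cons)+3=v, i(vowel)+8=q, g(cons)+3=j, h(cons)+3=k, t(cons)+3=w.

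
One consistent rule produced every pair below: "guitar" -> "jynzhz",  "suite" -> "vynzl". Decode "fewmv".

In guitar: g→j is +3, u→y is +4, i→n is +5, t→z is +6 — the shift increases by 1 each position. Each letter shifts forward by (position + 3), i.e. 3, 4, 5, … — the shift grows by one for each successive letter.
Undoing it on fewmv: f−3=c, e−4=a, w−5=r, m−6=g, v−7=o.

cargo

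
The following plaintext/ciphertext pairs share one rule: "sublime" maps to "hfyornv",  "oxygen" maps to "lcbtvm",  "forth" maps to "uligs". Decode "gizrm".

Each pair mirrors across the alphabet (s↔h, u↔f, b↔y): positions sum to 25. Each letter is replaced by its mirror in the alphabet: a↔z, b↔y, c↔x, and so on (the Atbash cipher).
Undoing it on gizrm: g↔t, i↔r, z↔a, r↔i, m↔n.

train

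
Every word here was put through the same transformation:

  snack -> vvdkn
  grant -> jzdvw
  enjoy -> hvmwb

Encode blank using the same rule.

etdvn

Shifts by position in snack: pos 0: s→v (+3), pos 1: n→v (+8), pos 2: a→d (+3), pos 3: c→k (+8) — repeating every 2. A repeating key of period 2 is used — shifts +3, +8 over and over.
For blank: b+3=e, l+8=t, a+3=d, n+8=v, k+3=n.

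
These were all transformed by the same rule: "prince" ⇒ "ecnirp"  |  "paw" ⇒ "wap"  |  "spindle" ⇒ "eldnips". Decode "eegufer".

refugee

It's just the letters in reverse order.
Decoding eegufer: then reverse → refugee.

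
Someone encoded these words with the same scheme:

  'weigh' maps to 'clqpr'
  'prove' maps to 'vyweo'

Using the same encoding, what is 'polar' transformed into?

vvtjb

Each letter shifts forward by (position + 6), i.e. 6, 7, 8, … — the shift grows by one for each successive letter.
On polar: p+6=v, o+7=v, l+8=t, a+9=j, r+10=b.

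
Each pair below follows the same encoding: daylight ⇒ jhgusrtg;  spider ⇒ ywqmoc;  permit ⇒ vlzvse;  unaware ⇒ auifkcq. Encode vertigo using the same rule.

blzcsra

In daylight: d→j is +6, a→h is +7, y→g is +8, l→u is +9 — the shift increases by 1 each position. The shift increases by 1 at each position, starting from +6: 6, 7, 8, ….
On vertigo: v+6=b, e+7=l, r+8=z, t+9=c, i+10=s, g+11=r, o+12=a.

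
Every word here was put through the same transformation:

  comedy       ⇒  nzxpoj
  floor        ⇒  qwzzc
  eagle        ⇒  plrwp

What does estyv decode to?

think

Compare letters: c→n is +11, o→z is +11, m→x is +11 — a constant shift. This is a Caesar cipher with shift 11.
Reversing it on estyv: e−11=t, s−11=h, t−11=i, y−11=n, v−11=k.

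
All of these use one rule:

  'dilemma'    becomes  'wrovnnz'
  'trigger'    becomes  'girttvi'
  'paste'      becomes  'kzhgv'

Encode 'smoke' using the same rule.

Each pair mirrors across the alphabet (d↔w, i↔r, l↔o): positions sum to 25. This is the alphabet-reversal cipher (Atbash): a becomes z, b becomes y, etc.
Applying it to smoke: s↔h, m↔n, o↔l, k↔p, e↔v.

hnlpv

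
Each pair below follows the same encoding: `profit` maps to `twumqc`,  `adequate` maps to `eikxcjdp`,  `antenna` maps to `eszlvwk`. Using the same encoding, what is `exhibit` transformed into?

In profit: p→t is +4, r→w is +5, o→u is +6, f→m is +7 — the shift increases by 1 each position. Each letter shifts forward by (position + 4), i.e. 4, 5, 6, … — the shift grows by one for each successive letter.
On exhibit: e+4=i, x+5=c, h+6=n, i+7=p, b+8=j, i+9=r, t+10=d.

icnpjrd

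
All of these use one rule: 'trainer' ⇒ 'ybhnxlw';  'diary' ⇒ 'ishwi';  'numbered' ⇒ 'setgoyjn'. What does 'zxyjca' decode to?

unrest

It's a Vigenère-style cipher with numeric key [5,10,7]: position i shifts by key[i mod 3].
Undoing it on zxyjca: z−5=u, x−10=n, y−7=r, j−5=e, c−10=s, a−7=t.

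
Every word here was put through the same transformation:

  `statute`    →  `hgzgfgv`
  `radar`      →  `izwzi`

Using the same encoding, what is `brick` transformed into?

Each pair mirrors across the alphabet (s↔h, t↔g, a↔z): positions sum to 25. Each letter is replaced by its mirror in the alphabet: a↔z, b↔y, c↔x, and so on (the Atbash cipher).
On brick: b↔y, r↔i, i↔r, c↔x, k↔p.

yirxp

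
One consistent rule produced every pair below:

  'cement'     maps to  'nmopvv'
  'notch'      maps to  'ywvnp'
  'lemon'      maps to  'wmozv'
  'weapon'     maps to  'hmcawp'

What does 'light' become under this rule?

wqisb

Shifts by position in cement: pos 0: c→n (+11), pos 1: e→m (+8), pos 2: m→o (+2), pos 3: e→p (+11), pos 4: n→v (+8), pos 5: t→v (+2) — repeating every 3. The shifts repeat in a cycle of length 3: positions 0,1,… shift by +11, +8, +2, then the pattern repeats.
Applying it to light: l+11=w, i+8=q, g+2=i, h+11=s, t+8=b.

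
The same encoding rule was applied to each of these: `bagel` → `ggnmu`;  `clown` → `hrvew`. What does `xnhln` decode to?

shade

In bagel: b→g is +5, a→g is +6, g→n is +7, e→m is +8 — the shift increases by 1 each position. The shift increases by 1 at each position, starting from +5: 5, 6, 7, ….
Decoding xnhln: x−5=s, n−6=h, h−7=a, l−8=d, n−9=e.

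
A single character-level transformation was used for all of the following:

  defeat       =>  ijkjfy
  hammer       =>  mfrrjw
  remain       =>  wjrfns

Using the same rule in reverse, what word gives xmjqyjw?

It's a constant shift of +5 (ROT5).
Reversing it on xmjqyjw: x−5=s, m−5=h, j−5=e, q−5=l, y−5=t, j−5=e, w−5=r.

shelter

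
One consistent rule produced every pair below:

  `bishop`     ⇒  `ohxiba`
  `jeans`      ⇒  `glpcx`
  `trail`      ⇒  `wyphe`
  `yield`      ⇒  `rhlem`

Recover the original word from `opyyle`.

b(1)→o(14) and i(8)→h(7) fit y≡25x+15 (mod 26); the inverse of 25 mod 26 is 25. Each letter's alphabet position (a=0..z=25) is mapped through 25·x+15 mod 26 — an affine cipher.
Decoding opyyle: o(14)→25·(14−15)≡1=b; p(15)→25·(15−15)≡0=a; y(24)→25·(24−15)≡17=r; y(24)→25·(24−15)≡17=r; l(11)→25·(11−15)≡4=e; e(4)→25·(4−15)≡11=l (all mod 26).

barrel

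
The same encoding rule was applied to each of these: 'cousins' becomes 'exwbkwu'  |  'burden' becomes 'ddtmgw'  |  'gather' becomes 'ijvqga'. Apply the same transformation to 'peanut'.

rncwwc

Shifts by position in cousins: pos 0: c→e (+2), pos 1: o→x (+9), pos 2: u→w (+2), pos 3: s→b (+9) — repeating every 2. The shifts repeat in a cycle of length 2: positions 0,1,… shift by +2, +9, then the pattern repeats.
Applying it to peanut: p+2=r, e+9=n, a+2=c, n+9=w, u+2=w, t+9=c.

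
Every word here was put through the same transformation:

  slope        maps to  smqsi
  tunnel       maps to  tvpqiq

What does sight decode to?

sheep

In slope: s→s is +0, l→m is +1, o→q is +2, p→s is +3 — the shift increases by 1 each position. The shift increases by 1 at each position, starting from +0: 0, 1, 2, ….
Undoing it on sight: s−0=s, i−1=h, g−2=e, h−3=e, t−4=p.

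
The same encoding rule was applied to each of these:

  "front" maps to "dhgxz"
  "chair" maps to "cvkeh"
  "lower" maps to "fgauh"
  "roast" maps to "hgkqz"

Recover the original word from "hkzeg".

f(5)→d(3) and r(17)→h(7) fit y≡9x+10 (mod 26); the inverse of 9 mod 26 is 3. Treating letters as 0–25, the rule is x ↦ 9x + 10 (mod 26).
Undoing it on hkzeg: h(7)→3·(7−10)≡17=r; k(10)→3·(10−10)≡0=a; z(25)→3·(25−10)≡19=t; e(4)→3·(4−10)≡8=i; g(6)→3·(6−10)≡14=o (all mod 26).

ratio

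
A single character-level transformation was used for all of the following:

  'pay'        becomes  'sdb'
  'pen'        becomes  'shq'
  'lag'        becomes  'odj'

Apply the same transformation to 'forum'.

Every letter moves 3 places later in the alphabet, wrapping around z→a.
On forum: f+3=i, o+3=r, r+3=u, u+3=x, m+3=p.

iruxp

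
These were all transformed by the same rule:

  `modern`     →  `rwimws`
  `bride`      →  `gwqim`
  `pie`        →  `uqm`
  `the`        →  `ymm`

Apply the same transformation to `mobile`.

rwgqqm

Two shifts are in play — +8 for a/e/i/o/u, +5 for every other letter.
Applying it to mobile: m(cons)+5=r, o(vowel)+8=w, b(cons)+5=g, i(vowel)+8=q, l(cons)+5=q, e(vowel)+8=m.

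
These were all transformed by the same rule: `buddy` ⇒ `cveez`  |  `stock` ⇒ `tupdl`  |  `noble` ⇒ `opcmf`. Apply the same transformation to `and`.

Compare letters: b→c is +1, u→v is +1, d→e is +1 — a constant shift. This is a Caesar cipher with shift 1.
On and: a+1=b, n+1=o, d+1=e.

boe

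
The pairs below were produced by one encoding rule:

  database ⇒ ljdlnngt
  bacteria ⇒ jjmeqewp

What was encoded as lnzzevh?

deposit

In database: d→l is +8, a→j is +9, t→d is +10, a→l is +11 — the shift increases by 1 each position. Letter i (0-indexed) is shifted by i+8, so successive shifts are 8, 9, 10, ….
Decoding lnzzevh: l−8=d, n−9=e, z−10=p, z−11=o, e−12=s, v−13=i, h−14=t.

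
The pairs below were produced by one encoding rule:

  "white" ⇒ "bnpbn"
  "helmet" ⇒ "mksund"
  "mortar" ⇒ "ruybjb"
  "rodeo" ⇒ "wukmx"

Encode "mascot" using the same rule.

rgzkxd

In white: w→b is +5, h→n is +6, i→p is +7, t→b is +8 — the shift increases by 1 each position. Each letter shifts forward by (position + 5), i.e. 5, 6, 7, … — the shift grows by one for each successive letter.
For mascot: m+5=r, a+6=g, s+7=z, c+8=k, o+9=x, t+10=d.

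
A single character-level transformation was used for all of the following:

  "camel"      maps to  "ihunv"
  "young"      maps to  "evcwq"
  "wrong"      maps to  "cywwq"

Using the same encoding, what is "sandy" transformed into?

In camel: c→i is +6, a→h is +7, m→u is +8, e→n is +9 — the shift increases by 1 each position. Letter i (0-indexed) is shifted by i+6, so successive shifts are 6, 7, 8, ….
Applying it to sandy: s+6=y, a+7=h, n+8=v, d+9=m, y+10=i.

yhvmi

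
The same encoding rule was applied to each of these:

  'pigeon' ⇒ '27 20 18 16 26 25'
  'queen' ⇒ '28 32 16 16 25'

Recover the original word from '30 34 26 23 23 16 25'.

p is letter #16 and maps to 27: an offset of 11. The number is (letter's place in the alphabet, a=1) + 11.
Decoding 30 34 26 23 23 16 25: 30→(30−11)÷1=19=s, 34→(34−11)÷1=23=w, 26→(26−11)÷1=15=o, 23→(23−11)÷1=12=l, 23→(23−11)÷1=12=l, 16→(16−11)÷1=5=e, 25→(25−11)÷1=14=n.

swollen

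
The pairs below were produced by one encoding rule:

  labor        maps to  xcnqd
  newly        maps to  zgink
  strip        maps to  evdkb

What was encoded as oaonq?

cycle

A repeating key of period 2 is used — shifts +12, +2 over and over.
Decoding oaonq: o−12=c, a−2=y, o−12=c, n−2=l, q−12=e.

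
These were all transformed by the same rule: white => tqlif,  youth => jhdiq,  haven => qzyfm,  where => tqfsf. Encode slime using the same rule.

nwlrf

Treating letters as 0–25, the rule is x ↦ 21x + 25 (mod 26).
For slime: s(18)→21·18+25≡13=n; l(11)→21·11+25≡22=w; i(8)→21·8+25≡11=l; m(12)→21·12+25≡17=r; e(4)→21·4+25≡5=f (all mod 26).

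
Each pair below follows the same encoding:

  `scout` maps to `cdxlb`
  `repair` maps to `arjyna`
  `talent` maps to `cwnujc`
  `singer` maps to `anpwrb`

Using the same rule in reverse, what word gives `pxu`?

log

The output letters match the input read backwards, each shifted +9: scout reversed is tuocs. The word is reversed, then every letter is shifted forward by 9.
Decoding pxu: shift back: p−9=g, x−9=o, u−9=l → gol; then reverse → log.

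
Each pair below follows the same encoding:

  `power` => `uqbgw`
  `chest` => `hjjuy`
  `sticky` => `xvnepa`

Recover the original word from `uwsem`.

Shifts by position in power: pos 0: p→u (+5), pos 1: o→q (+2), pos 2: w→b (+5), pos 3: e→g (+2) — repeating every 2. It's a Vigenère-style cipher with numeric key [5,2]: position i shifts by key[i mod 2].
Undoing it on uwsem: u−5=p, w−2=u, s−5=n, e−2=c, m−5=h.

punch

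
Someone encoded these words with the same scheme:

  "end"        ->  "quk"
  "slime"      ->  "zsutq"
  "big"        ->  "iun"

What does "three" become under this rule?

aoyqq

Two shifts are in play — +12 for a/e/i/o/u, +7 for every other letter.
On three: t(cons)+7=a, h(cons)+7=o, r(cons)+7=y, e(vowel)+12=q, e(vowel)+12=q.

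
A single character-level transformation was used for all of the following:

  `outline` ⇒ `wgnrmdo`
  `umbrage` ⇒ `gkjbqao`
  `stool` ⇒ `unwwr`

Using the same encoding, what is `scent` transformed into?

o(14)→w(22) and u(20)→g(6) fit y≡19x+16 (mod 26); the inverse of 19 mod 26 is 11. Each letter's alphabet position (a=0..z=25) is mapped through 19·x+16 mod 26 — an affine cipher.
On scent: s(18)→19·18+16≡20=u; c(2)→19·2+16≡2=c; e(4)→19·4+16≡14=o; n(13)→19·13+16≡3=d; t(19)→19·19+16≡13=n (all mod 26).

ucodn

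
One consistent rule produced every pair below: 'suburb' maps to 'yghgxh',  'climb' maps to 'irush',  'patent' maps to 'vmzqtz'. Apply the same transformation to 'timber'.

zushqx

The shift depends on letter class: consonant s→y is +6, but vowel u→g is +12. Two shifts are in play — +12 for a/e/i/o/u, +6 for every other letter.
On timber: t(cons)+6=z, i(vowel)+12=u, m(cons)+6=s, b(cons)+6=h, e(vowel)+12=q, r(cons)+6=x.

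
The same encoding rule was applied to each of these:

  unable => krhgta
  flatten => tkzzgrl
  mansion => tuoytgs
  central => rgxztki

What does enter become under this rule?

Read the word backwards and shift each letter +6.
For enter: reverse → retne; then shift: r+6=x, e+6=k, t+6=z, n+6=t, e+6=k.

xkztk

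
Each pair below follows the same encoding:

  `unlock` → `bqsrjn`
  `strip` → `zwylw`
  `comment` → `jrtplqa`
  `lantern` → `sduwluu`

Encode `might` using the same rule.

Shifts by position in unlock: pos 0: u→b (+7), pos 1: n→q (+3), pos 2: l→s (+7), pos 3: o→r (+3) — repeating every 2. It's a Vigenère-style cipher with numeric key [7,3]: position i shifts by key[i mod 2].
For might: m+7=t, i+3=l, g+7=n, h+3=k, t+7=a.

tlnka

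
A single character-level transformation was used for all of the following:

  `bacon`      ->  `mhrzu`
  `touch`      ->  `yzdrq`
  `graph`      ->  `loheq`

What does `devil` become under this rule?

wbivk

b(1)→m(12) and a(0)→h(7) fit y≡5x+7 (mod 26); the inverse of 5 mod 26 is 21. Treating letters as 0–25, the rule is x ↦ 5x + 7 (mod 26).
Applying it to devil: d(3)→5·3+7≡22=w; e(4)→5·4+7≡1=b; v(21)→5·21+7≡8=i; i(8)→5·8+7≡21=v; l(11)→5·11+7≡10=k (all mod 26).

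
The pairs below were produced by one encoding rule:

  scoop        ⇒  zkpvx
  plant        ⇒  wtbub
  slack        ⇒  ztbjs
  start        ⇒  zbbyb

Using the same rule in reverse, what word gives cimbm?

Shifts by position in scoop: pos 0: s→z (+7), pos 1: c→k (+8), pos 2: o→p (+1), pos 3: o→v (+7), pos 4: p→x (+8) — repeating every 3. A repeating key of period 3 is used — shifts +7, +8, +1 over and over.
Reversing it on cimbm: c−7=v, i−8=a, m−1=l, b−7=u, m−8=e.

value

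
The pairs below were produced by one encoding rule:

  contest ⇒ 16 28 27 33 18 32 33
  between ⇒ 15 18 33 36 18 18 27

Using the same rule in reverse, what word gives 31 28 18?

roe

Letters become their 1-based position plus 13 (so a→14, b→15, …).
Decoding 31 28 18: 31→(31−13)÷1=18=r, 28→(28−13)÷1=15=o, 18→(18−13)÷1=5=e.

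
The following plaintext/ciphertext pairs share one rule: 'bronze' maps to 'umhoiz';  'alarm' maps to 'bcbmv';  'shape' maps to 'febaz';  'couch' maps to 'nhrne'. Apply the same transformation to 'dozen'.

Treating letters as 0–25, the rule is x ↦ 19x + 1 (mod 26).
On dozen: d(3)→19·3+1≡6=g; o(14)→19·14+1≡7=h; z(25)→19·25+1≡8=i; e(4)→19·4+1≡25=z; n(13)→19·13+1≡14=o (all mod 26).

ghizo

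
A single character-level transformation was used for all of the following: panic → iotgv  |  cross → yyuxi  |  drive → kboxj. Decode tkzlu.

often

The word is reversed, then every letter is shifted forward by 6.
Undoing it on tkzlu: shift back: t−6=n, k−6=e, z−6=t, l−6=f, u−6=o → netfo; then reverse → often.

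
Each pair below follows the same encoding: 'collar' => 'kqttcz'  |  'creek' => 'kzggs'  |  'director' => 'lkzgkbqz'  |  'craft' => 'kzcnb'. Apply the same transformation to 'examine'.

The shift depends on letter class: consonant c→k is +8, but vowel o→q is +2. Vowels shift forward by 2 and consonants shift forward by 8.
Applying it to examine: e(vowel)+2=g, x(cons)+8=f, a(vowel)+2=c, m(cons)+8=u, i(vowel)+2=k, n(cons)+8=v, e(vowel)+2=g.

gfcukvg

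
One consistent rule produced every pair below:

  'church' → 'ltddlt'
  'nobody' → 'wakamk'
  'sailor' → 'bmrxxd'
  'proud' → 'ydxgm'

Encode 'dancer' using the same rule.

mmwond

It's a Vigenère-style cipher with numeric key [9,12]: position i shifts by key[i mod 2].
For dancer: d+9=m, a+12=m, n+9=w, c+12=o, e+9=n, r+12=d.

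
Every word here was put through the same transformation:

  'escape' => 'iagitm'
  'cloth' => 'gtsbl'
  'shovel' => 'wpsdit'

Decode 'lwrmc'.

honey

Shifts by position in escape: pos 0: e→i (+4), pos 1: s→a (+8), pos 2: c→g (+4), pos 3: a→i (+8) — repeating every 2. The shifts repeat in a cycle of length 2: positions 0,1,… shift by +4, +8, then the pattern repeats.
Reversing it on lwrmc: l−4=h, w−8=o, r−4=n, m−8=e, c−4=y.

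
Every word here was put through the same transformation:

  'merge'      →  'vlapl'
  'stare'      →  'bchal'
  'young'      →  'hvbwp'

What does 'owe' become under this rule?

vfl

The shift depends on letter class: consonant m→v is +9, but vowel e→l is +7. Two shifts are in play — +7 for a/e/i/o/u, +9 for every other letter.
On owe: o(vowel)+7=v, w(cons)+9=f, e(vowel)+7=l.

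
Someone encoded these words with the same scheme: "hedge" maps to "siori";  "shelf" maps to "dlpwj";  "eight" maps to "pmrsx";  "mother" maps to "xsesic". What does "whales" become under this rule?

A repeating key of period 3 is used — shifts +11, +4, +11 over and over.
For whales: w+11=h, h+4=l, a+11=l, l+11=w, e+4=i, s+11=d.

hllwid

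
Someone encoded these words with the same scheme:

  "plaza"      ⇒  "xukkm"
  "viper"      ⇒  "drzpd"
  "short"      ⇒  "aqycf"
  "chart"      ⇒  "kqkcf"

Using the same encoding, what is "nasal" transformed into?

In plaza: p→x is +8, l→u is +9, a→k is +10, z→k is +11 — the shift increases by 1 each position. Letter i (0-indexed) is shifted by i+8, so successive shifts are 8, 9, 10, ….
Applying it to nasal: n+8=v, a+9=j, s+10=c, a+11=l, l+12=x.

vjclx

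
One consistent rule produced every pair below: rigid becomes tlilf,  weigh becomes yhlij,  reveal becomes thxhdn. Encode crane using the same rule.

The shift depends on letter class: consonant r→t is +2, but vowel i→l is +3. Two shifts are in play — +3 for a/e/i/o/u, +2 for every other letter.
On crane: c(cons)+2=e, r(cons)+2=t, a(vowel)+3=d, n(cons)+2=p, e(vowel)+3=h.

etdph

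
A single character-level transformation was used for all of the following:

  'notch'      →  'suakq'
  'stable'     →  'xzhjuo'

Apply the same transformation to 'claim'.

The shift increases by 1 at each position, starting from +5: 5, 6, 7, ….
For claim: c+5=h, l+6=r, a+7=h, i+8=q, m+9=v.

hrhqv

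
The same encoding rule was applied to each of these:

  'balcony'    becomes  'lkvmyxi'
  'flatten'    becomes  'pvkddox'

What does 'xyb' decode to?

Compare letters: b→l is +10, a→k is +10, l→v is +10 — a constant shift. Each letter is shifted forward by 10 in the alphabet (a Caesar shift of +10).
Reversing it on xyb: x−10=n, y−10=o, b−10=r.

nor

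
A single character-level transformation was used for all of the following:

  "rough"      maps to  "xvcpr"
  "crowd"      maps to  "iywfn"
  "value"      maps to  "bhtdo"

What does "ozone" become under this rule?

ugwwo

In rough: r→x is +6, o→v is +7, u→c is +8, g→p is +9 — the shift increases by 1 each position. The shift increases by 1 at each position, starting from +6: 6, 7, 8, ….
For ozone: o+6=u, z+7=g, o+8=w, n+9=w, e+10=o.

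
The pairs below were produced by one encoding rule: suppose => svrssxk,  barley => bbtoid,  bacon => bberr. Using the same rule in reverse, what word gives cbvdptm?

catalog

The shift increases by 1 at each position, starting from +0: 0, 1, 2, ….
Reversing it on cbvdptm: c−0=c, b−1=a, v−2=t, d−3=a, p−4=l, t−5=o, m−6=g.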